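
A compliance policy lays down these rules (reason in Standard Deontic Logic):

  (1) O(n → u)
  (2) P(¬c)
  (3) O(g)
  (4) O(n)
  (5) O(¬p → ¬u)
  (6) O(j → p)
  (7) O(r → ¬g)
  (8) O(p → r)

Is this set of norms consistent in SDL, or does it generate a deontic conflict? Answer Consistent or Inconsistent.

Inconsistent

Premise 4 gives O(n).
From O(n) and premise 1, O(n → u), we obtain O(u).
Premise 5, O(¬p → ¬u), contraposes to O(u → p); with O(u) we get O(p).
From O(p) and premise 8, O(p → r), we obtain O(r).
From O(r) and premise 7, O(r → ¬g), we obtain O(¬g).
But premise 3 directly asserts O(g).
We now have both O(¬g) and O(g) — g is simultaneously obligatory and forbidden, violating the D-axiom.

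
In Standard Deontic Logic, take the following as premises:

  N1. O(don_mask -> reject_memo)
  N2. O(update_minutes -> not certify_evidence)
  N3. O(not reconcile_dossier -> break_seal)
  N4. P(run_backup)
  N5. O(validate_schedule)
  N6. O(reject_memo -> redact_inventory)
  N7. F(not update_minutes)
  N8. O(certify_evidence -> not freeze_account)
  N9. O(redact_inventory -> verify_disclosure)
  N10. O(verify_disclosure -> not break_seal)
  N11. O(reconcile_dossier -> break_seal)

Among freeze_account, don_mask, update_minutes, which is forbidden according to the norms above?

don_mask

By case analysis on reconcile_dossier: premise 11 gives O(reconcile_dossier -> break_seal) and premise 3 gives O(not reconcile_dossier -> break_seal), so O(break_seal) either way.
Premise 10, O(verify_disclosure -> not break_seal), contraposes to O(break_seal -> not verify_disclosure); with O(break_seal) we get O(not verify_disclosure).
The contrapositive of premise 9 (O(redact_inventory -> verify_disclosure)) is O(not verify_disclosure -> not redact_inventory), and O(not verify_disclosure) is already established, so O(not redact_inventory).
Premise 6 is O(reject_memo -> redact_inventory); contrapositively O(not redact_inventory -> not reject_memo). Since O(not redact_inventory) holds, K gives O(not reject_memo).
Premise 1 is O(don_mask -> reject_memo); contrapositively O(not reject_memo -> not don_mask). Since O(not reject_memo) holds, K gives O(not don_mask).
So O(not don_mask) holds, i.e. don_mask is forbidden. None of the other listed options is forbidden under the premises.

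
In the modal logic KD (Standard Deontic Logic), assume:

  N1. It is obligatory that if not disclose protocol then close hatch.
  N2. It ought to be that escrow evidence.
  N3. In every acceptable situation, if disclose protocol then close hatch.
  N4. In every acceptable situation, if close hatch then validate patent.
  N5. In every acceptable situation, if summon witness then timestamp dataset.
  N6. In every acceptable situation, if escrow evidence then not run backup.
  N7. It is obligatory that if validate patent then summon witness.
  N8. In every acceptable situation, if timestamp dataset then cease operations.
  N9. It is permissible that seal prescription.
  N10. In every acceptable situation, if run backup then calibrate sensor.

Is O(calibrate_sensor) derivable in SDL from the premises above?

No

Premise 10 is O(run_backup → calibrate_sensor), but O(run_backup) is not derivable from the premises, so it does not yield O(calibrate_sensor).
No other premise forces O(calibrate_sensor). An ideal world satisfying every premise can still have calibrate_sensor false, so O(calibrate_sensor) is not derivable.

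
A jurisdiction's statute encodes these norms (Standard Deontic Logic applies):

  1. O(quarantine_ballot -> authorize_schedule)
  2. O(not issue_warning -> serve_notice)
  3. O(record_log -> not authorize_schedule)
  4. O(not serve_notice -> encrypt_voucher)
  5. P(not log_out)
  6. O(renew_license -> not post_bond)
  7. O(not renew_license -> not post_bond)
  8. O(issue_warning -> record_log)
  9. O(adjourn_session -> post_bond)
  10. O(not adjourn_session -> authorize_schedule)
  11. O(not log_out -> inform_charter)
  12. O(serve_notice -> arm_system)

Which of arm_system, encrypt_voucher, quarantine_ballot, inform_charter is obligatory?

arm_system

Premises 7 and 6 are O(not renew_license -> not post_bond) and O(renew_license -> not post_bond); every ideal world satisfies not renew_license or renew_license, so in either case not post_bond holds — hence O(not post_bond).
Premise 9 is O(adjourn_session -> post_bond); contrapositively O(not post_bond -> not adjourn_session). Since O(not post_bond) holds, K gives O(not adjourn_session).
Premise 10 is O(not adjourn_session -> authorize_schedule); since O(not adjourn_session), deontic closure gives O(authorize_schedule).
Premise 3, O(record_log -> not authorize_schedule), contraposes to O(authorize_schedule -> not record_log); with O(authorize_schedule) we get O(not record_log).
The contrapositive of premise 8 (O(issue_warning -> record_log)) is O(not record_log -> not issue_warning), and O(not record_log) is already established, so O(not issue_warning).
Premise 2 is O(not issue_warning -> serve_notice); since O(not issue_warning), deontic closure gives O(serve_notice).
Premise 12 is O(serve_notice -> arm_system); since O(serve_notice), deontic closure gives O(arm_system).
So O(arm_system) holds — arm_system is obligatory. None of the other listed options is made obligatory by any chain of premises.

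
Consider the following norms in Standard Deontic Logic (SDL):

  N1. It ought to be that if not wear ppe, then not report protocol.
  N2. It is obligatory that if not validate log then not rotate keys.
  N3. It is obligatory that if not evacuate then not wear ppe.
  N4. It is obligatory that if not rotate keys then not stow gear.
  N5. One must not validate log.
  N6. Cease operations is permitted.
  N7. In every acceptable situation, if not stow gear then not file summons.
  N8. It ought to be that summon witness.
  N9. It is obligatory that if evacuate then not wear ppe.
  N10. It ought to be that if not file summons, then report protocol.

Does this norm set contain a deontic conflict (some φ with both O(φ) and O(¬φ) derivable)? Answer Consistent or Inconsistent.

Inconsistent

Premises 9 and 3 cover both cases: O(evacuate → ¬wear_ppe) and O(¬evacuate → ¬wear_ppe). Since evacuate ∨ ¬evacuate is a tautology, O(¬wear_ppe) follows.
Applying K to premise 1 (O(¬wear_ppe → ¬report_protocol)) and O(¬wear_ppe) yields O(¬report_protocol).
Premise 10 is O(¬file_summons → report_protocol); contrapositively O(¬report_protocol → file_summons). Since O(¬report_protocol) holds, K gives O(file_summons).
The contrapositive of premise 7 (O(¬stow_gear → ¬file_summons)) is O(file_summons → stow_gear), and O(file_summons) is already established, so O(stow_gear).
The contrapositive of premise 4 (O(¬rotate_keys → ¬stow_gear)) is O(stow_gear → rotate_keys), and O(stow_gear) is already established, so O(rotate_keys).
Premise 2, O(¬validate_log → ¬rotate_keys), contraposes to O(rotate_keys → validate_log); with O(rotate_keys) we get O(validate_log).
However, F(validate_log) at premise 5 amounts to O(¬validate_log).
We now have both O(validate_log) and O(¬validate_log) — validate_log is simultaneously obligatory and forbidden, violating the D-axiom.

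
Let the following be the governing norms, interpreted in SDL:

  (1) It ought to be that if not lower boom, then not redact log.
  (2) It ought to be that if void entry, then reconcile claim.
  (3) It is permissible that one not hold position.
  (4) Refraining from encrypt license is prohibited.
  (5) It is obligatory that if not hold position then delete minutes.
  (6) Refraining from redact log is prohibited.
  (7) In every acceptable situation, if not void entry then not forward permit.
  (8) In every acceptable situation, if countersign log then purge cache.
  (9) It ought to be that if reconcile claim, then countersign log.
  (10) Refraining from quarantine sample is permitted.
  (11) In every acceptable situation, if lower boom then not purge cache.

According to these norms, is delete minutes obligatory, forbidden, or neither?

Neither

Premise 5 is O(¬hold_position → delete_minutes), but O(¬hold_position) is not derivable from the premises (the permission P(¬hold_position) asserts only ¬O(hold_position), not O(¬hold_position)), so it does not yield O(delete_minutes).
No premise or chain of K-axiom applications forces O(delete_minutes), and none forces O(¬delete_minutes). So delete_minutes is neither obligatory nor forbidden under these norms.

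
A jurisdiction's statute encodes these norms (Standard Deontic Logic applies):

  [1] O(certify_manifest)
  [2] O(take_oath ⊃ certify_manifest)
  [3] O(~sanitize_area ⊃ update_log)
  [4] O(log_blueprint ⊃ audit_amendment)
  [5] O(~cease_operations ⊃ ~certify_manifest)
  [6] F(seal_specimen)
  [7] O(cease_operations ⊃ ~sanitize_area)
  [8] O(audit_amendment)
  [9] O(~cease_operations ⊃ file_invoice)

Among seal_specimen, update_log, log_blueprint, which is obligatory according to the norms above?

From premise 1 we have O(certify_manifest).
The contrapositive of premise 5 (O(~cease_operations ⊃ ~certify_manifest)) is O(certify_manifest ⊃ cease_operations), and O(certify_manifest) is already established, so O(cease_operations).
Applying K to premise 7 (O(cease_operations ⊃ ~sanitize_area)) and O(cease_operations) yields O(~sanitize_area).
From O(~sanitize_area) and premise 3, O(~sanitize_area ⊃ update_log), we obtain O(update_log).
So O(update_log) holds — update_log is obligatory. None of the other listed options is made obligatory by any chain of premises.

update_log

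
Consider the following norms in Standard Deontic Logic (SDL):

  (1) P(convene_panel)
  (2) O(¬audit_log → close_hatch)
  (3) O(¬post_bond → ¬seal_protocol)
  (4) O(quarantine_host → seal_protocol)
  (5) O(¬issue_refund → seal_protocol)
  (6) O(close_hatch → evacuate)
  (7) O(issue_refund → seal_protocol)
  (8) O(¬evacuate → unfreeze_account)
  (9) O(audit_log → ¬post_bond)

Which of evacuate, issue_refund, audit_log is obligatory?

evacuate

Premises 7 and 5 cover both cases: O(issue_refund → seal_protocol) and O(¬issue_refund → seal_protocol). Since issue_refund ∨ ¬issue_refund is a tautology, O(seal_protocol) follows.
Premise 3, O(¬post_bond → ¬seal_protocol), contraposes to O(seal_protocol → post_bond); with O(seal_protocol) we get O(post_bond).
Premise 9 is O(audit_log → ¬post_bond); contrapositively O(post_bond → ¬audit_log). Since O(post_bond) holds, K gives O(¬audit_log).
From O(¬audit_log) and premise 2, O(¬audit_log → close_hatch), we obtain O(close_hatch).
With premise 6, O(close_hatch → evacuate), the K-axiom yields O(evacuate).
So O(evacuate) holds — evacuate is obligatory. None of the other listed options is made obligatory by any chain of premises.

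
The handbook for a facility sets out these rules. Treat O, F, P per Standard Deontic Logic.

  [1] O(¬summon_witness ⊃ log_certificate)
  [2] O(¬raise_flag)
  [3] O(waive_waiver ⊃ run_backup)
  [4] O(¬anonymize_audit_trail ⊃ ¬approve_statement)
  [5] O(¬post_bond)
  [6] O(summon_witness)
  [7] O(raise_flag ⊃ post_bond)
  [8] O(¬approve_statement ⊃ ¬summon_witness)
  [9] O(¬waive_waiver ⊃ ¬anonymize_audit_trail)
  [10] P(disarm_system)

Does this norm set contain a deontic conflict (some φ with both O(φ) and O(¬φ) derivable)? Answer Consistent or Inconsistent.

Consistent

Premise 7 is O(raise_flag ⊃ post_bond), but O(raise_flag) is not derivable from the premises, so it does not yield O(post_bond).
So O(post_bond) is not derivable, and the apparent clash with O(¬post_bond) does not arise.
A world satisfying every obligation exists (e.g. anonymize_audit_trail=true, approve_statement=true, disarm_system=false, log_certificate=false, post_bond=false, raise_flag=false, run_backup=true, summon_witness=true, waive_waiver=true); no atom is both obligatory and forbidden, so the set is consistent.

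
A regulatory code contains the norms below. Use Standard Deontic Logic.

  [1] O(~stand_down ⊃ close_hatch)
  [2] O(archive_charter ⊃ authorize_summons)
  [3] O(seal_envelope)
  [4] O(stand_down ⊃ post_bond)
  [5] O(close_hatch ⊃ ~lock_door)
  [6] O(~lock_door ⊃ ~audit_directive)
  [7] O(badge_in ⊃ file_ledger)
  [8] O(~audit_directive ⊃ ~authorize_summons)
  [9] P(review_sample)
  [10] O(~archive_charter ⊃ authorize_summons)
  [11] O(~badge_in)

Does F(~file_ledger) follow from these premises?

No

Premise 7 is O(badge_in ⊃ file_ledger), but O(badge_in) is not derivable from the premises, so it does not yield O(file_ledger).
No other premise forces O(file_ledger). An ideal world satisfying every premise can still have ~file_ledger true, so F(~file_ledger) is not derivable.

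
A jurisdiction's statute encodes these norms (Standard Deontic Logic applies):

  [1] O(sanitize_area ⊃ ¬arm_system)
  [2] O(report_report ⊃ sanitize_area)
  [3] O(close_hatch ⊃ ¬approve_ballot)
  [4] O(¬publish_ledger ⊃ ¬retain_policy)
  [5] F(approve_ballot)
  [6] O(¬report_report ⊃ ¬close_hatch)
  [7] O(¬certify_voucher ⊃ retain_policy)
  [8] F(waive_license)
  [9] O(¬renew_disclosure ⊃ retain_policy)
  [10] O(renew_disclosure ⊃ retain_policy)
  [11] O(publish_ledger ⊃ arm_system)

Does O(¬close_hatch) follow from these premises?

Yes

Premises 9 and 10 cover both cases: O(¬renew_disclosure ⊃ retain_policy) and O(renew_disclosure ⊃ retain_policy). Since ¬renew_disclosure ∨ renew_disclosure is a tautology, O(retain_policy) follows.
The contrapositive of premise 4 (O(¬publish_ledger ⊃ ¬retain_policy)) is O(retain_policy ⊃ publish_ledger), and O(retain_policy) is already established, so O(publish_ledger).
With premise 11, O(publish_ledger ⊃ arm_system), the K-axiom yields O(arm_system).
Premise 1, O(sanitize_area ⊃ ¬arm_system), contraposes to O(arm_system ⊃ ¬sanitize_area); with O(arm_system) we get O(¬sanitize_area).
Premise 2, O(report_report ⊃ sanitize_area), contraposes to O(¬sanitize_area ⊃ ¬report_report); with O(¬sanitize_area) we get O(¬report_report).
From O(¬report_report) and premise 6, O(¬report_report ⊃ ¬close_hatch), we obtain O(¬close_hatch).
Premises 3, 5, 7, 8 do not contribute to this derivation.
So O(¬close_hatch) follows.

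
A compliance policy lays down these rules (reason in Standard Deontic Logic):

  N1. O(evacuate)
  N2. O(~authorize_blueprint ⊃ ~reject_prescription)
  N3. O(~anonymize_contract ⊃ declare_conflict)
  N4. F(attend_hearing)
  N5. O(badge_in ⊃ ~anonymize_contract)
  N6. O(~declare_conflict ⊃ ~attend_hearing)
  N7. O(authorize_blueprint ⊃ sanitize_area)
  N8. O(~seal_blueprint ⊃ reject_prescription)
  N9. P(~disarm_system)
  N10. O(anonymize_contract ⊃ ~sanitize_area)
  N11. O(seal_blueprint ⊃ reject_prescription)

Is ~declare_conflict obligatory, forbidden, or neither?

Forbidden

Premises 11 and 8 cover both cases: O(seal_blueprint ⊃ reject_prescription) and O(~seal_blueprint ⊃ reject_prescription). Since seal_blueprint ∨ ~seal_blueprint is a tautology, O(reject_prescription) follows.
Premise 2, O(~authorize_blueprint ⊃ ~reject_prescription), contraposes to O(reject_prescription ⊃ authorize_blueprint); with O(reject_prescription) we get O(authorize_blueprint).
Premise 7 is O(authorize_blueprint ⊃ sanitize_area); since O(authorize_blueprint), deontic closure gives O(sanitize_area).
The contrapositive of premise 10 (O(anonymize_contract ⊃ ~sanitize_area)) is O(sanitize_area ⊃ ~anonymize_contract), and O(sanitize_area) is already established, so O(~anonymize_contract).
From O(~anonymize_contract) and premise 3, O(~anonymize_contract ⊃ declare_conflict), we obtain O(declare_conflict).
Premises 1, 4, 5, 6, 9 do not contribute to this derivation.
Thus O(declare_conflict), which is F(~declare_conflict): ~declare_conflict is forbidden.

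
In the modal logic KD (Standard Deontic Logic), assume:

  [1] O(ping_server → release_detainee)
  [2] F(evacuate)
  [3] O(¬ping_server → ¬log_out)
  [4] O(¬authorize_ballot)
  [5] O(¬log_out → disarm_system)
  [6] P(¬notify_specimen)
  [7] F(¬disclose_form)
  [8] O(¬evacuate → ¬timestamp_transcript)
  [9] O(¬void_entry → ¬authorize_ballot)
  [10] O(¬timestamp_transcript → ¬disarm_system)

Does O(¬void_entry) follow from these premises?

No

Premise 9 is O(¬void_entry → ¬authorize_ballot); even if O(¬authorize_ballot) held, inferring O(¬void_entry) would be affirming the consequent — invalid.
No other premise forces O(¬void_entry). An ideal world satisfying every premise can still have ¬void_entry false, so O(¬void_entry) is not derivable.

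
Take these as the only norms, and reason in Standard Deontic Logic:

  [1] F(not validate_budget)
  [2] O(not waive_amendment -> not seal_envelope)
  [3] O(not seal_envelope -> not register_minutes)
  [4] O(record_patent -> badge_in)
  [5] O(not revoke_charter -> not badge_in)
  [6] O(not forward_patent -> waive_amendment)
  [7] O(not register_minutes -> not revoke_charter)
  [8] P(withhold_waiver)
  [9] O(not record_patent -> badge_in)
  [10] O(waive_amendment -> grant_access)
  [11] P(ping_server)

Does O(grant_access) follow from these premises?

Premises 4 and 9 are O(record_patent -> badge_in) and O(not record_patent -> badge_in); every ideal world satisfies record_patent or not record_patent, so in either case badge_in holds — hence O(badge_in).
Premise 5, O(not revoke_charter -> not badge_in), contraposes to O(badge_in -> revoke_charter); with O(badge_in) we get O(revoke_charter).
The contrapositive of premise 7 (O(not register_minutes -> not revoke_charter)) is O(revoke_charter -> register_minutes), and O(revoke_charter) is already established, so O(register_minutes).
The contrapositive of premise 3 (O(not seal_envelope -> not register_minutes)) is O(register_minutes -> seal_envelope), and O(register_minutes) is already established, so O(seal_envelope).
Premise 2, O(not waive_amendment -> not seal_envelope), contraposes to O(seal_envelope -> waive_amendment); with O(seal_envelope) we get O(waive_amendment).
Applying K to premise 10 (O(waive_amendment -> grant_access)) and O(waive_amendment) yields O(grant_access).
Premises 1, 6, 8, 11 do not contribute to this derivation.
So O(grant_access) follows.

Yes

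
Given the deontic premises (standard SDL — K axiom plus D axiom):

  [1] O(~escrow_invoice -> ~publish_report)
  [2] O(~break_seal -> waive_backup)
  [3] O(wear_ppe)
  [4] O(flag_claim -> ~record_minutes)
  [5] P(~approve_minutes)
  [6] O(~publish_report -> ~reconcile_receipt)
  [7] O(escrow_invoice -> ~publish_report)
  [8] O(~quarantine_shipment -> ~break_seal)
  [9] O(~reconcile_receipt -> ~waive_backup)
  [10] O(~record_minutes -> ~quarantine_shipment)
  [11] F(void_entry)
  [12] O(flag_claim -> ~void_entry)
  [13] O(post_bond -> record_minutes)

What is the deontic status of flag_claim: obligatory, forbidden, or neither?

By case analysis on escrow_invoice: premise 7 gives O(escrow_invoice -> ~publish_report) and premise 1 gives O(~escrow_invoice -> ~publish_report), so O(~publish_report) either way.
Applying K to premise 6 (O(~publish_report -> ~reconcile_receipt)) and O(~publish_report) yields O(~reconcile_receipt).
With premise 9, O(~reconcile_receipt -> ~waive_backup), the K-axiom yields O(~waive_backup).
Premise 2 is O(~break_seal -> waive_backup); contrapositively O(~waive_backup -> break_seal). Since O(~waive_backup) holds, K gives O(break_seal).
Premise 8 is O(~quarantine_shipment -> ~break_seal); contrapositively O(break_seal -> quarantine_shipment). Since O(break_seal) holds, K gives O(quarantine_shipment).
Premise 10, O(~record_minutes -> ~quarantine_shipment), contraposes to O(quarantine_shipment -> record_minutes); with O(quarantine_shipment) we get O(record_minutes).
The contrapositive of premise 4 (O(flag_claim -> ~record_minutes)) is O(record_minutes -> ~flag_claim), and O(record_minutes) is already established, so O(~flag_claim).
Premises 3, 5, 11, 12, 13 do not contribute to this derivation.
Thus O(~flag_claim), which is F(flag_claim): flag_claim is forbidden.

Forbidden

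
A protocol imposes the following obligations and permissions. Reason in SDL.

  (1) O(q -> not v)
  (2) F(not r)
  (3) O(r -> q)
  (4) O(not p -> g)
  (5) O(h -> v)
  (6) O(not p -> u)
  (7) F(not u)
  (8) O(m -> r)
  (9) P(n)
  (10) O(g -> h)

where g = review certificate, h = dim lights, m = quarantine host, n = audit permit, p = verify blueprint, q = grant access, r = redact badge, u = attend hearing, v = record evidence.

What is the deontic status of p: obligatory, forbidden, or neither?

F(not r) at premise 2 means O(r).
From O(r) and premise 3, O(r -> q), we obtain O(q).
Premise 1 is O(q -> not v); since O(q), deontic closure gives O(not v).
Premise 5, O(h -> v), contraposes to O(not v -> not h); with O(not v) we get O(not h).
Premise 10, O(g -> h), contraposes to O(not h -> not g); with O(not h) we get O(not g).
Premise 4, O(not p -> g), contraposes to O(not g -> p); with O(not g) we get O(p).
Premises 6, 7, 8, 9 do not contribute to this derivation.
Hence p is obligatory.

Obligatory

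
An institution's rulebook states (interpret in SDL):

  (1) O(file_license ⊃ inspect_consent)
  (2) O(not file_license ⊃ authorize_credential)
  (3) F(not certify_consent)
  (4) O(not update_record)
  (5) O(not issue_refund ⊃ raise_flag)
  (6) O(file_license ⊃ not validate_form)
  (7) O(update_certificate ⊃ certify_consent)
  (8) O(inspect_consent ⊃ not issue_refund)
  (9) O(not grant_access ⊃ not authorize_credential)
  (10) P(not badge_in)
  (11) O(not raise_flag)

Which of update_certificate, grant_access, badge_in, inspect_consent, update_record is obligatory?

grant_access

From premise 11 we have O(not raise_flag).
Premise 5, O(not issue_refund ⊃ raise_flag), contraposes to O(not raise_flag ⊃ issue_refund); with O(not raise_flag) we get O(issue_refund).
Premise 8 is O(inspect_consent ⊃ not issue_refund); contrapositively O(issue_refund ⊃ not inspect_consent). Since O(issue_refund) holds, K gives O(not inspect_consent).
The contrapositive of premise 1 (O(file_license ⊃ inspect_consent)) is O(not inspect_consent ⊃ not file_license), and O(not inspect_consent) is already established, so O(not file_license).
From O(not file_license) and premise 2, O(not file_license ⊃ authorize_credential), we obtain O(authorize_credential).
The contrapositive of premise 9 (O(not grant_access ⊃ not authorize_credential)) is O(authorize_credential ⊃ grant_access), and O(authorize_credential) is already established, so O(grant_access).
So O(grant_access) holds — grant_access is obligatory. None of the other listed options is made obligatory by any chain of premises.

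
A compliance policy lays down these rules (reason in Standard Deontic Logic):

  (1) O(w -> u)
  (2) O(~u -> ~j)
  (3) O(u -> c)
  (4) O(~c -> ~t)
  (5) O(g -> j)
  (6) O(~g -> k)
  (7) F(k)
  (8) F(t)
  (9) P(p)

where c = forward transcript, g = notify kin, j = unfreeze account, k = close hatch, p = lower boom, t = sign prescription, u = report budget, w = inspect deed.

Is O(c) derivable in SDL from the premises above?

Premise 7 is F(k), i.e. O(~k).
The contrapositive of premise 6 (O(~g -> k)) is O(~k -> g), and O(~k) is already established, so O(g).
From O(g) and premise 5, O(g -> j), we obtain O(j).
The contrapositive of premise 2 (O(~u -> ~j)) is O(j -> u), and O(j) is already established, so O(u).
From O(u) and premise 3, O(u -> c), we obtain O(c).
Premises 1, 4, 8, 9 do not contribute to this derivation.
So O(c) follows.

Yes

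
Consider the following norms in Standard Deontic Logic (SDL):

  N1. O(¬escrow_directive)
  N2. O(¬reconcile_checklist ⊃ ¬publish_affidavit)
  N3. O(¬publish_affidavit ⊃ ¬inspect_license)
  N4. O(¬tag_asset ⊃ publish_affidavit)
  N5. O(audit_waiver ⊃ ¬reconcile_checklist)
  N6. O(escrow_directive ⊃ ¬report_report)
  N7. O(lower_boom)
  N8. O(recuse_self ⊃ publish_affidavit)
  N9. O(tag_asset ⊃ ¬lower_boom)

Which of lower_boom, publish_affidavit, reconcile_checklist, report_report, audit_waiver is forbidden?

Premise 7 states O(lower_boom) outright.
Premise 9, O(tag_asset ⊃ ¬lower_boom), contraposes to O(lower_boom ⊃ ¬tag_asset); with O(lower_boom) we get O(¬tag_asset).
From O(¬tag_asset) and premise 4, O(¬tag_asset ⊃ publish_affidavit), we obtain O(publish_affidavit).
Premise 2, O(¬reconcile_checklist ⊃ ¬publish_affidavit), contraposes to O(publish_affidavit ⊃ reconcile_checklist); with O(publish_affidavit) we get O(reconcile_checklist).
Premise 5 is O(audit_waiver ⊃ ¬reconcile_checklist); contrapositively O(reconcile_checklist ⊃ ¬audit_waiver). Since O(reconcile_checklist) holds, K gives O(¬audit_waiver).
So O(¬audit_waiver) holds, i.e. audit_waiver is forbidden. None of the other listed options is forbidden under the premises.

audit_waiver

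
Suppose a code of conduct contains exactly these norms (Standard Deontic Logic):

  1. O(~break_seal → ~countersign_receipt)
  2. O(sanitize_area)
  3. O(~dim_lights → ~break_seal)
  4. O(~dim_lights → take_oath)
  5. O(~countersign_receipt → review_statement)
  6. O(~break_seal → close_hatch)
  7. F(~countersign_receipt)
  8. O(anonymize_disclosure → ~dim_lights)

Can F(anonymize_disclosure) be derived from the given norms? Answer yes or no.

Yes

F(~countersign_receipt) at premise 7 means O(countersign_receipt).
Premise 1 is O(~break_seal → ~countersign_receipt); contrapositively O(countersign_receipt → break_seal). Since O(countersign_receipt) holds, K gives O(break_seal).
Premise 3 is O(~dim_lights → ~break_seal); contrapositively O(break_seal → dim_lights). Since O(break_seal) holds, K gives O(dim_lights).
Premise 8, O(anonymize_disclosure → ~dim_lights), contraposes to O(dim_lights → ~anonymize_disclosure); with O(dim_lights) we get O(~anonymize_disclosure).
Premises 2, 4, 5, 6 do not contribute to this derivation.
So O(~anonymize_disclosure) holds, i.e. F(anonymize_disclosure). The claim follows.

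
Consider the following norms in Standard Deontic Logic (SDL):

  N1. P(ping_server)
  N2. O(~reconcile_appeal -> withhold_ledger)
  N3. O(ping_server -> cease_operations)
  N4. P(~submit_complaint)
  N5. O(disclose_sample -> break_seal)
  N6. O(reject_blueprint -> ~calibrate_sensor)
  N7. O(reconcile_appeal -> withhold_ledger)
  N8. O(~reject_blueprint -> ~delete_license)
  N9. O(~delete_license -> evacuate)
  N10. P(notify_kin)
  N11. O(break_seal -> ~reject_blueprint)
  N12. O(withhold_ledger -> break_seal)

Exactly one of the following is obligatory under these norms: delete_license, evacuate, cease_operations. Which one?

evacuate

Premises 7 and 2 are O(reconcile_appeal -> withhold_ledger) and O(~reconcile_appeal -> withhold_ledger); every ideal world satisfies reconcile_appeal or ~reconcile_appeal, so in either case withhold_ledger holds — hence O(withhold_ledger).
Applying K to premise 12 (O(withhold_ledger -> break_seal)) and O(withhold_ledger) yields O(break_seal).
Premise 11 is O(break_seal -> ~reject_blueprint); since O(break_seal), deontic closure gives O(~reject_blueprint).
With premise 8, O(~reject_blueprint -> ~delete_license), the K-axiom yields O(~delete_license).
From O(~delete_license) and premise 9, O(~delete_license -> evacuate), we obtain O(evacuate).
So O(evacuate) holds — evacuate is obligatory. None of the other listed options is made obligatory by any chain of premises.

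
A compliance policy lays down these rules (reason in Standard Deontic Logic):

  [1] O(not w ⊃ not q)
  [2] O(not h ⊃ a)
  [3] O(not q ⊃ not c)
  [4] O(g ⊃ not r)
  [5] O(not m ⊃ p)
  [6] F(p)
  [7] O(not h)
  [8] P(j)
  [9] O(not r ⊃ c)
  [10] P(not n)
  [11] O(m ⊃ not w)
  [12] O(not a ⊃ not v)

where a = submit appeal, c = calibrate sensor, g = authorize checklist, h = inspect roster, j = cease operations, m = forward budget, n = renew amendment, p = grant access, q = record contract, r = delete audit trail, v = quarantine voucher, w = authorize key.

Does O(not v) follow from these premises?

Premise 12 is O(not a ⊃ not v), but O(not a) is not derivable from the premises, so it does not yield O(not v).
No other premise forces O(not v). An ideal world satisfying every premise can still have not v false, so O(not v) is not derivable.

No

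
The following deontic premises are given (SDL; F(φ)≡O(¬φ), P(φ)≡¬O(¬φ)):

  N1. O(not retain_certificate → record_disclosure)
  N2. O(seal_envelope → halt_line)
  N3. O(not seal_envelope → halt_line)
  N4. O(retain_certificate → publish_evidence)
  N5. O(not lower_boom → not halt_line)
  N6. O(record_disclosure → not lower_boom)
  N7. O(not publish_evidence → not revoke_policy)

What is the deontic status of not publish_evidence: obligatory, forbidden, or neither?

Forbidden

Premises 2 and 3 are O(seal_envelope → halt_line) and O(not seal_envelope → halt_line); every ideal world satisfies seal_envelope or not seal_envelope, so in either case halt_line holds — hence O(halt_line).
Premise 5, O(not lower_boom → not halt_line), contraposes to O(halt_line → lower_boom); with O(halt_line) we get O(lower_boom).
Premise 6, O(record_disclosure → not lower_boom), contraposes to O(lower_boom → not record_disclosure); with O(lower_boom) we get O(not record_disclosure).
Premise 1, O(not retain_certificate → record_disclosure), contraposes to O(not record_disclosure → retain_certificate); with O(not record_disclosure) we get O(retain_certificate).
From O(retain_certificate) and premise 4, O(retain_certificate → publish_evidence), we obtain O(publish_evidence).
Premise 7 does not contribute to this derivation.
Thus O(publish_evidence), which is F(not publish_evidence): not publish_evidence is forbidden.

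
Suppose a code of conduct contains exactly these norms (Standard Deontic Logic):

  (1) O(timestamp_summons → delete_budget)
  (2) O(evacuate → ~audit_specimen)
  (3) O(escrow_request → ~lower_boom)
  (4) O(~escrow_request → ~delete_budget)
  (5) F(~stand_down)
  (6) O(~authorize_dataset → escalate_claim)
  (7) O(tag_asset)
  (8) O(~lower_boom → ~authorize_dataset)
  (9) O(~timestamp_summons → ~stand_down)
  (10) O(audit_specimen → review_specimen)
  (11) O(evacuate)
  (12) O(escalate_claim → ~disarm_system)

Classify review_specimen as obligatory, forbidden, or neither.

Premise 10 is O(audit_specimen → review_specimen), but O(audit_specimen) is not derivable from the premises, so it does not yield O(review_specimen).
No premise or chain of K-axiom applications forces O(review_specimen), and none forces O(~review_specimen). So review_specimen is neither obligatory nor forbidden under these norms.

Neither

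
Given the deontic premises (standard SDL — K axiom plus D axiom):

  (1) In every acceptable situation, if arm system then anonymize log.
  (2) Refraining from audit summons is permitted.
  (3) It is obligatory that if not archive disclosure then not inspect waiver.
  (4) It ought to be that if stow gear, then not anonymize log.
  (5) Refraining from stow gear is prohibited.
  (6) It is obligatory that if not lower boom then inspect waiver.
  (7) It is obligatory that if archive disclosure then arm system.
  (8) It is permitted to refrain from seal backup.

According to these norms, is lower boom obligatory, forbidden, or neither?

F(¬stow_gear) at premise 5 means O(stow_gear).
Premise 4 is O(stow_gear → ¬anonymize_log); since O(stow_gear), deontic closure gives O(¬anonymize_log).
The contrapositive of premise 1 (O(arm_system → anonymize_log)) is O(¬anonymize_log → ¬arm_system), and O(¬anonymize_log) is already established, so O(¬arm_system).
The contrapositive of premise 7 (O(archive_disclosure → arm_system)) is O(¬arm_system → ¬archive_disclosure), and O(¬arm_system) is already established, so O(¬archive_disclosure).
Applying K to premise 3 (O(¬archive_disclosure → ¬inspect_waiver)) and O(¬archive_disclosure) yields O(¬inspect_waiver).
Premise 6, O(¬lower_boom → inspect_waiver), contraposes to O(¬inspect_waiver → lower_boom); with O(¬inspect_waiver) we get O(lower_boom).
Premises 2, 8 do not contribute to this derivation.
Hence lower_boom is obligatory.

Obligatory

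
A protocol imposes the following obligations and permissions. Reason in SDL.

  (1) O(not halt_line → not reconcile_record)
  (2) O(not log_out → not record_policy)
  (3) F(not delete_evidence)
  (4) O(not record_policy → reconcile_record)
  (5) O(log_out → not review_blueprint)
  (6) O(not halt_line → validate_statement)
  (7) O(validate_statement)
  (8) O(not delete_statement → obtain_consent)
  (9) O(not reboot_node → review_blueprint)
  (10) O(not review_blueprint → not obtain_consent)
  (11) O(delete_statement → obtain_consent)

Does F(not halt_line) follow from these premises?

Premises 8 and 11 are O(not delete_statement → obtain_consent) and O(delete_statement → obtain_consent); every ideal world satisfies not delete_statement or delete_statement, so in either case obtain_consent holds — hence O(obtain_consent).
The contrapositive of premise 10 (O(not review_blueprint → not obtain_consent)) is O(obtain_consent → review_blueprint), and O(obtain_consent) is already established, so O(review_blueprint).
Premise 5, O(log_out → not review_blueprint), contraposes to O(review_blueprint → not log_out); with O(review_blueprint) we get O(not log_out).
With premise 2, O(not log_out → not record_policy), the K-axiom yields O(not record_policy).
Applying K to premise 4 (O(not record_policy → reconcile_record)) and O(not record_policy) yields O(reconcile_record).
Premise 1, O(not halt_line → not reconcile_record), contraposes to O(reconcile_record → halt_line); with O(reconcile_record) we get O(halt_line).
Premises 3, 6, 7, 9 do not contribute to this derivation.
So O(halt_line) holds, i.e. F(not halt_line). The claim follows.

Yes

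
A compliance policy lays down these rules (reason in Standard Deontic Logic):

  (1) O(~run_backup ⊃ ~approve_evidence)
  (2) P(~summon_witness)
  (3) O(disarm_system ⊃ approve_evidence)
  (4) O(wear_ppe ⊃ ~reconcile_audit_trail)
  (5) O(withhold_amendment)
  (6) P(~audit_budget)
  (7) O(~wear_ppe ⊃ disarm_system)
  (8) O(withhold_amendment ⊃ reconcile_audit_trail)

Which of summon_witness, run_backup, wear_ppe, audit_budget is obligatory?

Premise 5 states O(withhold_amendment) outright.
From O(withhold_amendment) and premise 8, O(withhold_amendment ⊃ reconcile_audit_trail), we obtain O(reconcile_audit_trail).
The contrapositive of premise 4 (O(wear_ppe ⊃ ~reconcile_audit_trail)) is O(reconcile_audit_trail ⊃ ~wear_ppe), and O(reconcile_audit_trail) is already established, so O(~wear_ppe).
Premise 7 is O(~wear_ppe ⊃ disarm_system); since O(~wear_ppe), deontic closure gives O(disarm_system).
Applying K to premise 3 (O(disarm_system ⊃ approve_evidence)) and O(disarm_system) yields O(approve_evidence).
The contrapositive of premise 1 (O(~run_backup ⊃ ~approve_evidence)) is O(approve_evidence ⊃ run_backup), and O(approve_evidence) is already established, so O(run_backup).
So O(run_backup) holds — run_backup is obligatory. None of the other listed options is made obligatory by any chain of premises.

run_backup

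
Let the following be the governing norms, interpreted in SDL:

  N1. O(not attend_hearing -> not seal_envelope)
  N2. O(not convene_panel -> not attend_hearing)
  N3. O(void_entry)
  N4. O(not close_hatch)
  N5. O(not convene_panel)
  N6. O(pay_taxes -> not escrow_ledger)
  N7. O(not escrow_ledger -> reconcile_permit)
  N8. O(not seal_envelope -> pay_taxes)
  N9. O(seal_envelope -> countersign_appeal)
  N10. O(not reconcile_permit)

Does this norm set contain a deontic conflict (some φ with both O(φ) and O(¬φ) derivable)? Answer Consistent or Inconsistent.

Inconsistent

Premise 5 states O(not convene_panel) outright.
Premise 2 is O(not convene_panel -> not attend_hearing); since O(not convene_panel), deontic closure gives O(not attend_hearing).
Applying K to premise 1 (O(not attend_hearing -> not seal_envelope)) and O(not attend_hearing) yields O(not seal_envelope).
From O(not seal_envelope) and premise 8, O(not seal_envelope -> pay_taxes), we obtain O(pay_taxes).
Premise 6 is O(pay_taxes -> not escrow_ledger); since O(pay_taxes), deontic closure gives O(not escrow_ledger).
From O(not escrow_ledger) and premise 7, O(not escrow_ledger -> reconcile_permit), we obtain O(reconcile_permit).
But premise 10 directly asserts O(not reconcile_permit).
We now have both O(reconcile_permit) and O(not reconcile_permit) — reconcile_permit is simultaneously obligatory and forbidden, violating the D-axiom.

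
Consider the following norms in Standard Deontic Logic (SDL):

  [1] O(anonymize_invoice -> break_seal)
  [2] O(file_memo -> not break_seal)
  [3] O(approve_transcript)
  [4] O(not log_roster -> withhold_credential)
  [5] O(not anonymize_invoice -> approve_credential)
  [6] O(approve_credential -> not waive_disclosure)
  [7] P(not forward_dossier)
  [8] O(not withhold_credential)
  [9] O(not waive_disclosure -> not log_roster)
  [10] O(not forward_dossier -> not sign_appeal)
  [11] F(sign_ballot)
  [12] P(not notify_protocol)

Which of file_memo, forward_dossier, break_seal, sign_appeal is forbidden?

From premise 8 we have O(not withhold_credential).
Premise 4, O(not log_roster -> withhold_credential), contraposes to O(not withhold_credential -> log_roster); with O(not withhold_credential) we get O(log_roster).
Premise 9 is O(not waive_disclosure -> not log_roster); contrapositively O(log_roster -> waive_disclosure). Since O(log_roster) holds, K gives O(waive_disclosure).
Premise 6 is O(approve_credential -> not waive_disclosure); contrapositively O(waive_disclosure -> not approve_credential). Since O(waive_disclosure) holds, K gives O(not approve_credential).
Premise 5 is O(not anonymize_invoice -> approve_credential); contrapositively O(not approve_credential -> anonymize_invoice). Since O(not approve_credential) holds, K gives O(anonymize_invoice).
Applying K to premise 1 (O(anonymize_invoice -> break_seal)) and O(anonymize_invoice) yields O(break_seal).
Premise 2, O(file_memo -> not break_seal), contraposes to O(break_seal -> not file_memo); with O(break_seal) we get O(not file_memo).
So O(not file_memo) holds, i.e. file_memo is forbidden. None of the other listed options is forbidden under the premises.

file_memo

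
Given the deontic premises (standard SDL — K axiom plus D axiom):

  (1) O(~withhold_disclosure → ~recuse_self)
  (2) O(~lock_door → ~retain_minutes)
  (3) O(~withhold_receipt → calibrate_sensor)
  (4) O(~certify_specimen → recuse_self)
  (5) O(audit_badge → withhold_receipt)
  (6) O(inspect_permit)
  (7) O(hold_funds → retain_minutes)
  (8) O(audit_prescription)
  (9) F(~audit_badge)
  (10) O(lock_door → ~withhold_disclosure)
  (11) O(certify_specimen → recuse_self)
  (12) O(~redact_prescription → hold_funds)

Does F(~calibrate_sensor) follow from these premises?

No

Premise 3 is O(~withhold_receipt → calibrate_sensor), but O(~withhold_receipt) is not derivable from the premises, so it does not yield O(calibrate_sensor).
No other premise forces O(calibrate_sensor). An ideal world satisfying every premise can still have ~calibrate_sensor true, so F(~calibrate_sensor) is not derivable.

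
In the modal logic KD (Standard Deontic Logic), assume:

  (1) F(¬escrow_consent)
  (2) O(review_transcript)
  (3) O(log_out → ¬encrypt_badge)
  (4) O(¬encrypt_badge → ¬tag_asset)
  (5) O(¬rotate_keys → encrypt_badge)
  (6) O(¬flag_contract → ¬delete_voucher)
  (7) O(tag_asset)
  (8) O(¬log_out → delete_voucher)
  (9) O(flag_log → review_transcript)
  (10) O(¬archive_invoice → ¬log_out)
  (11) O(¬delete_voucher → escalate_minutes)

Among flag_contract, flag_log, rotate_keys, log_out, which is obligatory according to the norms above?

From premise 7 we have O(tag_asset).
Premise 4, O(¬encrypt_badge → ¬tag_asset), contraposes to O(tag_asset → encrypt_badge); with O(tag_asset) we get O(encrypt_badge).
The contrapositive of premise 3 (O(log_out → ¬encrypt_badge)) is O(encrypt_badge → ¬log_out), and O(encrypt_badge) is already established, so O(¬log_out).
From O(¬log_out) and premise 8, O(¬log_out → delete_voucher), we obtain O(delete_voucher).
Premise 6, O(¬flag_contract → ¬delete_voucher), contraposes to O(delete_voucher → flag_contract); with O(delete_voucher) we get O(flag_contract).
So O(flag_contract) holds — flag_contract is obligatory. None of the other listed options is made obligatory by any chain of premises.

flag_contract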